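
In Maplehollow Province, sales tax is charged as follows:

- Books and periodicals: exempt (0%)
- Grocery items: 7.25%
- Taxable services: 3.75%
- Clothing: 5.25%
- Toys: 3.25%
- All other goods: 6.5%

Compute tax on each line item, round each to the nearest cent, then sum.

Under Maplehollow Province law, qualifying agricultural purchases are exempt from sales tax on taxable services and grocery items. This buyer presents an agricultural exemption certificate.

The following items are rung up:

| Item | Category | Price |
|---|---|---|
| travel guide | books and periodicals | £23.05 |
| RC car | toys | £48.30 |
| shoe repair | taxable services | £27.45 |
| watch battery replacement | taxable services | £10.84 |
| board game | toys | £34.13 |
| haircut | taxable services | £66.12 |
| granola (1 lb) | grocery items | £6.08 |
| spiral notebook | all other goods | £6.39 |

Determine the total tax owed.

£3.10

Travel guide £23.05: books and periodicals → 0% → £0.00
RC car £48.30: toys → 3.25% → £1.57
Shoe repair £27.45: taxable services, buyer-exempt → 0% → £0.00
Watch battery replacement £10.84: taxable services, buyer-exempt → 0% → £0.00
Board game £34.13: toys → 3.25% → £1.11
Haircut £66.12: taxable services, buyer-exempt → 0% → £0.00
Granola (1 lb) £6.08: grocery items, buyer-exempt → 0% → £0.00
Spiral notebook £6.39: all other goods → 6.5% → £0.42
Total tax = £1.57 + £1.11 + £0.42 = £3.10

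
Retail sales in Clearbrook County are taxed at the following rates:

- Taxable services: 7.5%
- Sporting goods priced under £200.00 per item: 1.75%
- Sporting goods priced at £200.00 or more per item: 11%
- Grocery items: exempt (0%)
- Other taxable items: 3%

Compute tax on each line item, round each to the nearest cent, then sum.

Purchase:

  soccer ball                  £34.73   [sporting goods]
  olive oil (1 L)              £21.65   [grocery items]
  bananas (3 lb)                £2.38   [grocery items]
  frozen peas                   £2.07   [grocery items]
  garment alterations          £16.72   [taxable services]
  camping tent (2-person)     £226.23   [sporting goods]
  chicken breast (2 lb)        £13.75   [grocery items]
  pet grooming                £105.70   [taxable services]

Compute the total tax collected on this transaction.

Soccer ball £34.73: sporting goods, under £200.00 → 1.75% → £0.61
Olive oil (1 L) £21.65: grocery items → 0% → £0.00
Bananas (3 lb) £2.38: grocery items → 0% → £0.00
Frozen peas £2.07: grocery items → 0% → £0.00
Garment alterations £16.72: taxable services → 7.5% → £1.25
Camping tent (2-person) £226.23: sporting goods, £200.00 or more → 11% → £24.89
Chicken breast (2 lb) £13.75: grocery items → 0% → £0.00
Pet grooming £105.70: taxable services → 7.5% → £7.93
Total tax = £0.61 + £1.25 + £24.89 + £7.93 = £34.68

£34.68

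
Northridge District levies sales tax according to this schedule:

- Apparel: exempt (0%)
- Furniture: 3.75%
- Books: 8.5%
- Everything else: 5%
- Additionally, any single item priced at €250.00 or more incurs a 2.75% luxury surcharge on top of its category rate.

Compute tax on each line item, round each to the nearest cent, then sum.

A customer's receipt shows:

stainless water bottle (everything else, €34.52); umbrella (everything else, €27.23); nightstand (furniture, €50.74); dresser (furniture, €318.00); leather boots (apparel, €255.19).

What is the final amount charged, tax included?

Stainless water bottle €34.52: everything else → 5% → €1.73
Umbrella €27.23: everything else → 5% → €1.36
Nightstand €50.74: furniture → 3.75% → €1.90
Dresser €318.00: furniture → 3.75% + 2.75% surcharge = 6.5% → €20.67
Leather boots €255.19: apparel → 0% + 2.75% surcharge = 2.75% → €7.02
Subtotal = €685.68; tax = €32.68; total due = €718.36

€718.36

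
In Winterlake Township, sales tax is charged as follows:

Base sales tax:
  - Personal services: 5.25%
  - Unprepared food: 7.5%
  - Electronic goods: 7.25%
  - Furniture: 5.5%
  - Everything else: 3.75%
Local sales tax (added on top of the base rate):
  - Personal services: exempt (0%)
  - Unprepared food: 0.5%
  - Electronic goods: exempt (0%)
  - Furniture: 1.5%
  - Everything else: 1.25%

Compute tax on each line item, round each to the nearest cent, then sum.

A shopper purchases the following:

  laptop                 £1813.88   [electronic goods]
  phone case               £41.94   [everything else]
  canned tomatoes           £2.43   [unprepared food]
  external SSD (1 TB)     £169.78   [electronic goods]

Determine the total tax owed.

Laptop £1813.88: electronic goods → 7.25% + 0% local = 7.25% → £131.51
Phone case £41.94: everything else → 3.75% + 1.25% local = 5% → £2.10
Canned tomatoes £2.43: unprepared food → 7.5% + 0.5% local = 8% → £0.19
External SSD (1 TB) £169.78: electronic goods → 7.25% + 0% local = 7.25% → £12.31
Total tax = £131.51 + £2.10 + £0.19 + £12.31 = £146.11

£146.11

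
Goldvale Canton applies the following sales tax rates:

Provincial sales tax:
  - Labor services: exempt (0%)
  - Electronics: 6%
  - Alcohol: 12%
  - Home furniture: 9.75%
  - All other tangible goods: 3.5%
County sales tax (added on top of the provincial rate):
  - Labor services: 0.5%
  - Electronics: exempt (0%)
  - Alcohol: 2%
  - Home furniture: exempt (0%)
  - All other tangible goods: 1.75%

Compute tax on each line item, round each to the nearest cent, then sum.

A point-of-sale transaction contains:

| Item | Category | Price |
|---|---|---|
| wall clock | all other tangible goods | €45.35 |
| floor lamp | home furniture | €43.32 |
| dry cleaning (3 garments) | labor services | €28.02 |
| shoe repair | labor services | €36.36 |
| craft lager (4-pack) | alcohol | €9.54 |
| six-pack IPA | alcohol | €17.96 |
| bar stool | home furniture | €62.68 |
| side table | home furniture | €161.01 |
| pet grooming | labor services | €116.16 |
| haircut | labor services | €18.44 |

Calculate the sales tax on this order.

€33.25

Wall clock €45.35: all other tangible goods → 3.5% + 1.75% county = 5.25% → €2.38
Floor lamp €43.32: home furniture → 9.75% + 0% county = 9.75% → €4.22
Dry cleaning (3 garments) €28.02: labor services → 0% + 0.5% county = 0.5% → €0.14
Shoe repair €36.36: labor services → 0% + 0.5% county = 0.5% → €0.18
Craft lager (4-pack) €9.54: alcohol → 12% + 2% county = 14% → €1.34
Six-pack IPA €17.96: alcohol → 12% + 2% county = 14% → €2.51
Bar stool €62.68: home furniture → 9.75% + 0% county = 9.75% → €6.11
Side table €161.01: home furniture → 9.75% + 0% county = 9.75% → €15.70
Pet grooming €116.16: labor services → 0% + 0.5% county = 0.5% → €0.58
Haircut €18.44: labor services → 0% + 0.5% county = 0.5% → €0.09
Total tax = €2.38 + €4.22 + €0.14 + €0.18 + €1.34 + €2.51 + €6.11 + €15.70 + €0.58 + €0.09 = €33.25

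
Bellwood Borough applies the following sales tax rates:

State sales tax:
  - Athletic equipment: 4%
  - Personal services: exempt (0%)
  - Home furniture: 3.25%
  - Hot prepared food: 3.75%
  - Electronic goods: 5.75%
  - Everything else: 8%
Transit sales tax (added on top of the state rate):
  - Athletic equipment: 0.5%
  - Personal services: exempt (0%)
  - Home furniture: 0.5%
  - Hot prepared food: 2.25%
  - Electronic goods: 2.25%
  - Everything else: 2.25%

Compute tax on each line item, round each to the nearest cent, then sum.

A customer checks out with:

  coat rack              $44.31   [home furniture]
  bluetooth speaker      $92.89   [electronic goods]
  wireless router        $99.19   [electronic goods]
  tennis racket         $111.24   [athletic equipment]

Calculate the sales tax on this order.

$22.04

Coat rack $44.31: home furniture → 3.25% + 0.5% transit = 3.75% → $1.66
Bluetooth speaker $92.89: electronic goods → 5.75% + 2.25% transit = 8% → $7.43
Wireless router $99.19: electronic goods → 5.75% + 2.25% transit = 8% → $7.94
Tennis racket $111.24: athletic equipment → 4% + 0.5% transit = 4.5% → $5.01
Total tax = $1.66 + $7.43 + $7.94 + $5.01 = $22.04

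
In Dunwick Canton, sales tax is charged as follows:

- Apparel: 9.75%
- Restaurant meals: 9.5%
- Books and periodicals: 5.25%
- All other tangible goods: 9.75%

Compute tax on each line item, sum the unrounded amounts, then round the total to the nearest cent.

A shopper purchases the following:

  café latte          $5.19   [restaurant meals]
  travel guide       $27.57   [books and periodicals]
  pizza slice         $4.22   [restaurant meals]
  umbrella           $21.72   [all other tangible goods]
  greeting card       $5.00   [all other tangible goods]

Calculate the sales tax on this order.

Café latte $5.19: restaurant meals → 9.5% → $0.49305
Travel guide $27.57: books and periodicals → 5.25% → $1.447425
Pizza slice $4.22: restaurant meals → 9.5% → $0.4009
Umbrella $21.72: all other tangible goods → 9.75% → $2.1177
Greeting card $5.00: all other tangible goods → 9.75% → $0.4875
Unrounded tax sum = $4.946575 → $4.95

$4.95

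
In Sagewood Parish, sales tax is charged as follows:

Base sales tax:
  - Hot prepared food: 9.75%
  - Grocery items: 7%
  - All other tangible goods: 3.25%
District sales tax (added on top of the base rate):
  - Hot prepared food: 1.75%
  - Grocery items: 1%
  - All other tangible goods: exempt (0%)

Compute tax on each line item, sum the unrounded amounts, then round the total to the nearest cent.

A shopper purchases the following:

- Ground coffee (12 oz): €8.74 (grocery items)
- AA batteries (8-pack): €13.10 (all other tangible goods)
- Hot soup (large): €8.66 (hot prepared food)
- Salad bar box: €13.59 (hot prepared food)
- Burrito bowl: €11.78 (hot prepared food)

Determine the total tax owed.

Ground coffee (12 oz) €8.74: grocery items → 7% + 1% district = 8% → €0.6992
AA batteries (8-pack) €13.10: all other tangible goods → 3.25% + 0% district = 3.25% → €0.42575
Hot soup (large) €8.66: hot prepared food → 9.75% + 1.75% district = 11.5% → €0.9959
Salad bar box €13.59: hot prepared food → 9.75% + 1.75% district = 11.5% → €1.56285
Burrito bowl €11.78: hot prepared food → 9.75% + 1.75% district = 11.5% → €1.3547
Unrounded tax sum = €5.0384 → €5.04

€5.04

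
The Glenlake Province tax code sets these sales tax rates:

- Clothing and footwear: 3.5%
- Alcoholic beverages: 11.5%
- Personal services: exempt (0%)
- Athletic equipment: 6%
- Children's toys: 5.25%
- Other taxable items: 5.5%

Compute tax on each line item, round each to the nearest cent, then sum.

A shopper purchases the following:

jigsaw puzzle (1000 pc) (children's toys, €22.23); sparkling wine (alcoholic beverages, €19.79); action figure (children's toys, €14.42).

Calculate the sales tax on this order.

€4.21

Jigsaw puzzle (1000 pc) €22.23: children's toys → 5.25% → €1.17
Sparkling wine €19.79: alcoholic beverages → 11.5% → €2.28
Action figure €14.42: children's toys → 5.25% → €0.76
Total tax = €1.17 + €2.28 + €0.76 = €4.21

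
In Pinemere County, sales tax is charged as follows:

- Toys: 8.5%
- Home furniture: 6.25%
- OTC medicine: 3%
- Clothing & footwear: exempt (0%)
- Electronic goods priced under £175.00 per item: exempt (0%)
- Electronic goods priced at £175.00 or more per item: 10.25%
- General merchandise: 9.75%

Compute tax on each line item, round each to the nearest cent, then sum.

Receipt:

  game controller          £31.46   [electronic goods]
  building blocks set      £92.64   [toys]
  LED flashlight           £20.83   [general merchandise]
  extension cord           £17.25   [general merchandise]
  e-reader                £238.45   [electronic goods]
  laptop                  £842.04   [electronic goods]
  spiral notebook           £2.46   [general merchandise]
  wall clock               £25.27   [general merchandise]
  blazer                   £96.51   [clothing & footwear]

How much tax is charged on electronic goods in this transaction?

Game controller £31.46: electronic goods, under £175.00 → 0% → £0.00
E-reader £238.45: electronic goods, £175.00 or more → 10.25% → £24.44
Laptop £842.04: electronic goods, £175.00 or more → 10.25% → £86.31
Tax on electronic goods = £0.00 + £24.44 + £86.31 = £110.75

£110.75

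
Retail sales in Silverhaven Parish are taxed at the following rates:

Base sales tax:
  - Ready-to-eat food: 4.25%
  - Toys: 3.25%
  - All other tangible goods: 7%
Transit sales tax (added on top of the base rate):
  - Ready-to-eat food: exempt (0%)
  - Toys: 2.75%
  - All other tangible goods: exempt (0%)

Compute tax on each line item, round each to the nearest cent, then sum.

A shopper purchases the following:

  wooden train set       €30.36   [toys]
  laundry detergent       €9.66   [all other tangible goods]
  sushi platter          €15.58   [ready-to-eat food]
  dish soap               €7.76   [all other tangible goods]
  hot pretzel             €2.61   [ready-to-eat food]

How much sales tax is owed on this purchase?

Wooden train set €30.36: toys → 3.25% + 2.75% transit = 6% → €1.82
Laundry detergent €9.66: all other tangible goods → 7% + 0% transit = 7% → €0.68
Sushi platter €15.58: ready-to-eat food → 4.25% + 0% transit = 4.25% → €0.66
Dish soap €7.76: all other tangible goods → 7% + 0% transit = 7% → €0.54
Hot pretzel €2.61: ready-to-eat food → 4.25% + 0% transit = 4.25% → €0.11
Total tax = €1.82 + €0.68 + €0.66 + €0.54 + €0.11 = €3.81

€3.81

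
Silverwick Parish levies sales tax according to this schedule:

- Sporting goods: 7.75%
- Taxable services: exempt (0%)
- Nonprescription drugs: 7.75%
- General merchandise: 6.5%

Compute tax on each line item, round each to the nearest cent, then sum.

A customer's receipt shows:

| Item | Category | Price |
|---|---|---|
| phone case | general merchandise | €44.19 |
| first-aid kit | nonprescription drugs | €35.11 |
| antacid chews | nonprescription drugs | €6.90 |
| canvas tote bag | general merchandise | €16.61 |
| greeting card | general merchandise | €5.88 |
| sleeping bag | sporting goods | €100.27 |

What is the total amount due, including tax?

€224.31

Phone case €44.19: general merchandise → 6.5% → €2.87
First-aid kit €35.11: nonprescription drugs → 7.75% → €2.72
Antacid chews €6.90: nonprescription drugs → 7.75% → €0.53
Canvas tote bag €16.61: general merchandise → 6.5% → €1.08
Greeting card €5.88: general merchandise → 6.5% → €0.38
Sleeping bag €100.27: sporting goods → 7.75% → €7.77
Subtotal = €208.96; tax = €15.35; total due = €224.31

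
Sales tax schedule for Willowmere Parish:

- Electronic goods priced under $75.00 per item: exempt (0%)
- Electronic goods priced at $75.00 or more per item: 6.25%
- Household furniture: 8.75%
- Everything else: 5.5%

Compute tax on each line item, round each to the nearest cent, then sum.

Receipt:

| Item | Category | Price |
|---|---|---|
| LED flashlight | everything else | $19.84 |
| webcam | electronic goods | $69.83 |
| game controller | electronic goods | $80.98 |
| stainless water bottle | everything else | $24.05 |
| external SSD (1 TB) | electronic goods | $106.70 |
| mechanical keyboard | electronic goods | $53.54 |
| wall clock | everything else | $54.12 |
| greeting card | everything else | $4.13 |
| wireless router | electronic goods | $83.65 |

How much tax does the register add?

$22.58

LED flashlight $19.84: everything else → 5.5% → $1.09
Webcam $69.83: electronic goods, under $75.00 → 0% → $0.00
Game controller $80.98: electronic goods, $75.00 or more → 6.25% → $5.06
Stainless water bottle $24.05: everything else → 5.5% → $1.32
External SSD (1 TB) $106.70: electronic goods, $75.00 or more → 6.25% → $6.67
Mechanical keyboard $53.54: electronic goods, under $75.00 → 0% → $0.00
Wall clock $54.12: everything else → 5.5% → $2.98
Greeting card $4.13: everything else → 5.5% → $0.23
Wireless router $83.65: electronic goods, $75.00 or more → 6.25% → $5.23
Total tax = $1.09 + $5.06 + $1.32 + $6.67 + $2.98 + $0.23 + $5.23 = $22.58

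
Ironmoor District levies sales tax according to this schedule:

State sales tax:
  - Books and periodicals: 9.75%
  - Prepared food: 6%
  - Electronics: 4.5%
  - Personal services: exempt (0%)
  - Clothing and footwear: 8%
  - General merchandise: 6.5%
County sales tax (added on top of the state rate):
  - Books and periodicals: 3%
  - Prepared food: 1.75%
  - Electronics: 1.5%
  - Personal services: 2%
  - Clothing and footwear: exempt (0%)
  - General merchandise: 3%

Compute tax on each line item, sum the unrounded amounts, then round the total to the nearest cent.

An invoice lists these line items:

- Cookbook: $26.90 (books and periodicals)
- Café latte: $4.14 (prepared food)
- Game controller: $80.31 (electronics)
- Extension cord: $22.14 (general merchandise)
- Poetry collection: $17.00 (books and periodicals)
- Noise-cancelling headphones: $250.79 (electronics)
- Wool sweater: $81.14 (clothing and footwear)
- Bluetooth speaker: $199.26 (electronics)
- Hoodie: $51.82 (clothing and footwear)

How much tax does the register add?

$50.48

Cookbook $26.90: books and periodicals → 9.75% + 3% county = 12.75% → $3.42975
Café latte $4.14: prepared food → 6% + 1.75% county = 7.75% → $0.32085
Game controller $80.31: electronics → 4.5% + 1.5% county = 6% → $4.8186
Extension cord $22.14: general merchandise → 6.5% + 3% county = 9.5% → $2.1033
Poetry collection $17.00: books and periodicals → 9.75% + 3% county = 12.75% → $2.1675
Noise-cancelling headphones $250.79: electronics → 4.5% + 1.5% county = 6% → $15.0474
Wool sweater $81.14: clothing and footwear → 8% + 0% county = 8% → $6.4912
Bluetooth speaker $199.26: electronics → 4.5% + 1.5% county = 6% → $11.9556
Hoodie $51.82: clothing and footwear → 8% + 0% county = 8% → $4.1456
Unrounded tax sum = $50.4798 → $50.48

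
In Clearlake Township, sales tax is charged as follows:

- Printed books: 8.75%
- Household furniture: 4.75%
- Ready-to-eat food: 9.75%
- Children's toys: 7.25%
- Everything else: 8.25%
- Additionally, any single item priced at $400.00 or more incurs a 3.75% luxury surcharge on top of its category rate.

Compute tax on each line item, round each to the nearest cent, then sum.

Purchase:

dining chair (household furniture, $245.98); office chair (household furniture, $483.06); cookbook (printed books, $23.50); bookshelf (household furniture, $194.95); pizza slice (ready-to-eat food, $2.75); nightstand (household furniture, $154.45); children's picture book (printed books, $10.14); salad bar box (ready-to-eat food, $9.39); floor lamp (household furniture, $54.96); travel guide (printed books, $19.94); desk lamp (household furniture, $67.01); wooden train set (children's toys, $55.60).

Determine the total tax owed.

Dining chair $245.98: household furniture → 4.75% → $11.68
Office chair $483.06: household furniture → 4.75% + 3.75% surcharge = 8.5% → $41.06
Cookbook $23.50: printed books → 8.75% → $2.06
Bookshelf $194.95: household furniture → 4.75% → $9.26
Pizza slice $2.75: ready-to-eat food → 9.75% → $0.27
Nightstand $154.45: household furniture → 4.75% → $7.34
Children's picture book $10.14: printed books → 8.75% → $0.89
Salad bar box $9.39: ready-to-eat food → 9.75% → $0.92
Floor lamp $54.96: household furniture → 4.75% → $2.61
Travel guide $19.94: printed books → 8.75% → $1.74
Desk lamp $67.01: household furniture → 4.75% → $3.18
Wooden train set $55.60: children's toys → 7.25% → $4.03
Total tax = $11.68 + $41.06 + $2.06 + $9.26 + $0.27 + $7.34 + $0.89 + $0.92 + $2.61 + $1.74 + $3.18 + $4.03 = $85.04

$85.04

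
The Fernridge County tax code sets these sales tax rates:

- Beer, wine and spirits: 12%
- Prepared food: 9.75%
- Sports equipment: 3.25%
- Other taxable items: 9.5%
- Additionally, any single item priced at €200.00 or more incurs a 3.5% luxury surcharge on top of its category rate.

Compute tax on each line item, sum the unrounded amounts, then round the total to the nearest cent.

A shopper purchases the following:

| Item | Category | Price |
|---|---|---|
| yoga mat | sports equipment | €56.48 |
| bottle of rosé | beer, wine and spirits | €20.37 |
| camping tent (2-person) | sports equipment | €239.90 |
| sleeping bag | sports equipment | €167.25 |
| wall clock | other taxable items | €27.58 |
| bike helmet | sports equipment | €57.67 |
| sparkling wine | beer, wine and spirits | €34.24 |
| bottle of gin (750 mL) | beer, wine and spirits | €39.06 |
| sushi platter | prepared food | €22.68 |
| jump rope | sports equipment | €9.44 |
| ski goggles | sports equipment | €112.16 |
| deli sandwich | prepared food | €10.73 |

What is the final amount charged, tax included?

€843.97

Yoga mat €56.48: sports equipment → 3.25% → €1.8356
Bottle of rosé €20.37: beer, wine and spirits → 12% → €2.4444
Camping tent (2-person) €239.90: sports equipment → 3.25% + 3.5% surcharge = 6.75% → €16.19325
Sleeping bag €167.25: sports equipment → 3.25% → €5.435625
Wall clock €27.58: other taxable items → 9.5% → €2.6201
Bike helmet €57.67: sports equipment → 3.25% → €1.874275
Sparkling wine €34.24: beer, wine and spirits → 12% → €4.1088
Bottle of gin (750 mL) €39.06: beer, wine and spirits → 12% → €4.6872
Sushi platter €22.68: prepared food → 9.75% → €2.2113
Jump rope €9.44: sports equipment → 3.25% → €0.3068
Ski goggles €112.16: sports equipment → 3.25% → €3.6452
Deli sandwich €10.73: prepared food → 9.75% → €1.046175
Subtotal = €797.56; unrounded tax = €46.408725 → €46.41; total due = €843.97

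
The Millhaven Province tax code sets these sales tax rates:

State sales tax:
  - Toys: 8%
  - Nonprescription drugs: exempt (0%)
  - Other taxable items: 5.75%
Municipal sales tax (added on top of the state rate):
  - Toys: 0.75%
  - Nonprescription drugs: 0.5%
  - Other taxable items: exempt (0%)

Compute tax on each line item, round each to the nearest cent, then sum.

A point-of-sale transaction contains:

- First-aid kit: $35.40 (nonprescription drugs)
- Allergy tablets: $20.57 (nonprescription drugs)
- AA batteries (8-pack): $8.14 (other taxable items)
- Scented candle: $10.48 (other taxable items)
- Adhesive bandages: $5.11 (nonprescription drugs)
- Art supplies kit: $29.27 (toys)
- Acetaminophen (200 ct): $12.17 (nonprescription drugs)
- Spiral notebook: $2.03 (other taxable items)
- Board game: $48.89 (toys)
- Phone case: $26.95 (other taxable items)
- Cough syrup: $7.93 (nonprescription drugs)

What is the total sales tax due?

$9.99

First-aid kit $35.40: nonprescription drugs → 0% + 0.5% municipal = 0.5% → $0.18
Allergy tablets $20.57: nonprescription drugs → 0% + 0.5% municipal = 0.5% → $0.10
AA batteries (8-pack) $8.14: other taxable items → 5.75% + 0% municipal = 5.75% → $0.47
Scented candle $10.48: other taxable items → 5.75% + 0% municipal = 5.75% → $0.60
Adhesive bandages $5.11: nonprescription drugs → 0% + 0.5% municipal = 0.5% → $0.03
Art supplies kit $29.27: toys → 8% + 0.75% municipal = 8.75% → $2.56
Acetaminophen (200 ct) $12.17: nonprescription drugs → 0% + 0.5% municipal = 0.5% → $0.06
Spiral notebook $2.03: other taxable items → 5.75% + 0% municipal = 5.75% → $0.12
Board game $48.89: toys → 8% + 0.75% municipal = 8.75% → $4.28
Phone case $26.95: other taxable items → 5.75% + 0% municipal = 5.75% → $1.55
Cough syrup $7.93: nonprescription drugs → 0% + 0.5% municipal = 0.5% → $0.04
Total tax = $0.18 + $0.10 + $0.47 + $0.60 + $0.03 + $2.56 + $0.06 + $0.12 + $4.28 + $1.55 + $0.04 = $9.99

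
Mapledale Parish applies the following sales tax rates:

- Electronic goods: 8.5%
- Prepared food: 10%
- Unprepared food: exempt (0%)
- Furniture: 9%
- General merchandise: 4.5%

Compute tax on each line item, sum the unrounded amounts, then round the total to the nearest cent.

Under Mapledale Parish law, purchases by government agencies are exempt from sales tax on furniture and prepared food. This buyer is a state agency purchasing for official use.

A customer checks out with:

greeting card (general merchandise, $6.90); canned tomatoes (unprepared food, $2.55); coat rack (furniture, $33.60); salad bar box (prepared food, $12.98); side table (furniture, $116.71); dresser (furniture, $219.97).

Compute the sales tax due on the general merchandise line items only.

Greeting card $6.90: general merchandise → 4.5% → $0.3105
Tax on general merchandise: unrounded sum = $0.3105 → $0.31

$0.31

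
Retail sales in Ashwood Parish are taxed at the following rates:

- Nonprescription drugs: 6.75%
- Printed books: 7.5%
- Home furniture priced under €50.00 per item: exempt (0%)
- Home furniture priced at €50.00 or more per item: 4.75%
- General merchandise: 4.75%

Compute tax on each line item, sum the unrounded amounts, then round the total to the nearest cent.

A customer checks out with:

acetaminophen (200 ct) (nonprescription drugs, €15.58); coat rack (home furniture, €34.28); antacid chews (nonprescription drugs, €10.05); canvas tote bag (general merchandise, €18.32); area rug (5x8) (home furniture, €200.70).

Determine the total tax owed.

€12.13

Acetaminophen (200 ct) €15.58: nonprescription drugs → 6.75% → €1.05165
Coat rack €34.28: home furniture, under €50.00 → 0% → €0.00
Antacid chews €10.05: nonprescription drugs → 6.75% → €0.678375
Canvas tote bag €18.32: general merchandise → 4.75% → €0.8702
Area rug (5x8) €200.70: home furniture, €50.00 or more → 4.75% → €9.53325
Unrounded tax sum = €12.133475 → €12.13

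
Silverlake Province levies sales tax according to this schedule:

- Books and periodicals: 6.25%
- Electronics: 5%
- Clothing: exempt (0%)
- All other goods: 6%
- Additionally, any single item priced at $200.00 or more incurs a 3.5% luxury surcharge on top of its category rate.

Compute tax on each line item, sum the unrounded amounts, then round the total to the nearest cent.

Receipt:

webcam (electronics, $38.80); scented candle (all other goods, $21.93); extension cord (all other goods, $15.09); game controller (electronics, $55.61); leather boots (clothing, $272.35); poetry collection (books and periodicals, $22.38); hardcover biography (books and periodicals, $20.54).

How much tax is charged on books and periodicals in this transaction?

$2.68

Poetry collection $22.38: books and periodicals → 6.25% → $1.39875
Hardcover biography $20.54: books and periodicals → 6.25% → $1.28375
Tax on books and periodicals: unrounded sum = $2.6825 → $2.68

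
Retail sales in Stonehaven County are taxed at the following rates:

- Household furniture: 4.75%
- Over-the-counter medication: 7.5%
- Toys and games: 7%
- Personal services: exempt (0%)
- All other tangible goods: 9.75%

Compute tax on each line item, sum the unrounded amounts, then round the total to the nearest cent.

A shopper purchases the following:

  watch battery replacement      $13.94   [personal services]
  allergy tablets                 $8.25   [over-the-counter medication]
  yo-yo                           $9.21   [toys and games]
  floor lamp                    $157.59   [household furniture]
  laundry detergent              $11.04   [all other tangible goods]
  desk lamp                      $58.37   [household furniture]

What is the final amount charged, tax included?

$271.00

Watch battery replacement $13.94: personal services → 0% → $0.00
Allergy tablets $8.25: over-the-counter medication → 7.5% → $0.61875
Yo-yo $9.21: toys and games → 7% → $0.6447
Floor lamp $157.59: household furniture → 4.75% → $7.485525
Laundry detergent $11.04: all other tangible goods → 9.75% → $1.0764
Desk lamp $58.37: household furniture → 4.75% → $2.772575
Subtotal = $258.40; unrounded tax = $12.59795 → $12.60; total due = $271.00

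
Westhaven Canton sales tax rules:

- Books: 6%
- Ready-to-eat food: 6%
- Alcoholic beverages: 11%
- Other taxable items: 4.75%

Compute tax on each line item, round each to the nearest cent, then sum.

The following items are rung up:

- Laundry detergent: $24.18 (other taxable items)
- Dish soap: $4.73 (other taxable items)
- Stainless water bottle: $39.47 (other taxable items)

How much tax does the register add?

Laundry detergent $24.18: other taxable items → 4.75% → $1.15
Dish soap $4.73: other taxable items → 4.75% → $0.22
Stainless water bottle $39.47: other taxable items → 4.75% → $1.87
Total tax = $1.15 + $0.22 + $1.87 = $3.24

$3.24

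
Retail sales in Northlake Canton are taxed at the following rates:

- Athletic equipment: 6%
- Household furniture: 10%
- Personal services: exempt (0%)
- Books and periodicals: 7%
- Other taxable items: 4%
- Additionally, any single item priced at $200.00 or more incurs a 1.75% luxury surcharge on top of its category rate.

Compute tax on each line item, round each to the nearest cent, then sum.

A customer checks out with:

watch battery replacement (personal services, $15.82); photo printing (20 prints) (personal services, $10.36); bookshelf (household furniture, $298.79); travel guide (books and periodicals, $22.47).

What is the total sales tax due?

$36.68

Watch battery replacement $15.82: personal services → 0% → $0.00
Photo printing (20 prints) $10.36: personal services → 0% → $0.00
Bookshelf $298.79: household furniture → 10% + 1.75% surcharge = 11.75% → $35.11
Travel guide $22.47: books and periodicals → 7% → $1.57
Total tax = $35.11 + $1.57 = $36.68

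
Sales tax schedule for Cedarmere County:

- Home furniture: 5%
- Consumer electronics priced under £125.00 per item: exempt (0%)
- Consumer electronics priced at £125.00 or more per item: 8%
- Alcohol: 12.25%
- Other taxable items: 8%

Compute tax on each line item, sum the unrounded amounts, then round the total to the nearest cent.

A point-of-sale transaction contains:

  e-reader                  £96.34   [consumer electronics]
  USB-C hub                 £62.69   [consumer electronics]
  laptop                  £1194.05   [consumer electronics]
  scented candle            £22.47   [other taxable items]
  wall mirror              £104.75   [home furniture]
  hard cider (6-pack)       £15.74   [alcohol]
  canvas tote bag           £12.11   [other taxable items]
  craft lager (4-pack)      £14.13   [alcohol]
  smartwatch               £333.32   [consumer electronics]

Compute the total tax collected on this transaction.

£133.85

E-reader £96.34: consumer electronics, under £125.00 → 0% → £0.00
USB-C hub £62.69: consumer electronics, under £125.00 → 0% → £0.00
Laptop £1194.05: consumer electronics, £125.00 or more → 8% → £95.524
Scented candle £22.47: other taxable items → 8% → £1.7976
Wall mirror £104.75: home furniture → 5% → £5.2375
Hard cider (6-pack) £15.74: alcohol → 12.25% → £1.92815
Canvas tote bag £12.11: other taxable items → 8% → £0.9688
Craft lager (4-pack) £14.13: alcohol → 12.25% → £1.730925
Smartwatch £333.32: consumer electronics, £125.00 or more → 8% → £26.6656
Unrounded tax sum = £133.852575 → £133.85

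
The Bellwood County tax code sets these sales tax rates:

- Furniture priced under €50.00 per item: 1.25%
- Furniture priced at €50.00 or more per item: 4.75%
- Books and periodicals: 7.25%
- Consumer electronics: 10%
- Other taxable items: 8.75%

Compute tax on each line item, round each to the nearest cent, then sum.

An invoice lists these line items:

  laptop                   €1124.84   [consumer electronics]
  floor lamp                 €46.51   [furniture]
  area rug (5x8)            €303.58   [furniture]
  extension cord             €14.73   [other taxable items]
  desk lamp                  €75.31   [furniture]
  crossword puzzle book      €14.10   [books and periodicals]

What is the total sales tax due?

Laptop €1124.84: consumer electronics → 10% → €112.48
Floor lamp €46.51: furniture, under €50.00 → 1.25% → €0.58
Area rug (5x8) €303.58: furniture, €50.00 or more → 4.75% → €14.42
Extension cord €14.73: other taxable items → 8.75% → €1.29
Desk lamp €75.31: furniture, €50.00 or more → 4.75% → €3.58
Crossword puzzle book €14.10: books and periodicals → 7.25% → €1.02
Total tax = €112.48 + €0.58 + €14.42 + €1.29 + €3.58 + €1.02 = €133.37

€133.37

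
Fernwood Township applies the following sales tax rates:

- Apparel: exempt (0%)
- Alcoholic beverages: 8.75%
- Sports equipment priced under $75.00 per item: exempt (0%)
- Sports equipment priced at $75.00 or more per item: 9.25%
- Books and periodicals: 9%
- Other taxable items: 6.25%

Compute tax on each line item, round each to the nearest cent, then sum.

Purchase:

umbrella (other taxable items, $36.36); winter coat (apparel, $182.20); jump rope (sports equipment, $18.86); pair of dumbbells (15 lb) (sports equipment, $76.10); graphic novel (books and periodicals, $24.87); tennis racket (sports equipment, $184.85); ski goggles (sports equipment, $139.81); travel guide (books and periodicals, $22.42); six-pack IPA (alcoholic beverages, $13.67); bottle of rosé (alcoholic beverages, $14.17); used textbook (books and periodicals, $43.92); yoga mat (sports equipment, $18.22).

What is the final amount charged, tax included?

$825.44

Umbrella $36.36: other taxable items → 6.25% → $2.27
Winter coat $182.20: apparel → 0% → $0.00
Jump rope $18.86: sports equipment, under $75.00 → 0% → $0.00
Pair of dumbbells (15 lb) $76.10: sports equipment, $75.00 or more → 9.25% → $7.04
Graphic novel $24.87: books and periodicals → 9% → $2.24
Tennis racket $184.85: sports equipment, $75.00 or more → 9.25% → $17.10
Ski goggles $139.81: sports equipment, $75.00 or more → 9.25% → $12.93
Travel guide $22.42: books and periodicals → 9% → $2.02
Six-pack IPA $13.67: alcoholic beverages → 8.75% → $1.20
Bottle of rosé $14.17: alcoholic beverages → 8.75% → $1.24
Used textbook $43.92: books and periodicals → 9% → $3.95
Yoga mat $18.22: sports equipment, under $75.00 → 0% → $0.00
Subtotal = $775.45; tax = $49.99; total due = $825.44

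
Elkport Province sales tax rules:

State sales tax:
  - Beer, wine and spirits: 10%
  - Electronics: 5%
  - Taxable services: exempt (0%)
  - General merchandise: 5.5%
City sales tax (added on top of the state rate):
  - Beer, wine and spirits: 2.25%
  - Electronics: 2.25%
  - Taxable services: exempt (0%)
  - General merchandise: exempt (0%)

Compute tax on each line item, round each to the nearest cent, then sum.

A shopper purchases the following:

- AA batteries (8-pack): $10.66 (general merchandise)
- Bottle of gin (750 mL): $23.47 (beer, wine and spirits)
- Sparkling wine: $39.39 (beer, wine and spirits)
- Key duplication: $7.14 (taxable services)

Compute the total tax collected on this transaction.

$8.30

AA batteries (8-pack) $10.66: general merchandise → 5.5% + 0% city = 5.5% → $0.59
Bottle of gin (750 mL) $23.47: beer, wine and spirits → 10% + 2.25% city = 12.25% → $2.88
Sparkling wine $39.39: beer, wine and spirits → 10% + 2.25% city = 12.25% → $4.83
Key duplication $7.14: taxable services → 0% + 0% city = 0% → $0.00
Total tax = $0.59 + $2.88 + $4.83 = $8.30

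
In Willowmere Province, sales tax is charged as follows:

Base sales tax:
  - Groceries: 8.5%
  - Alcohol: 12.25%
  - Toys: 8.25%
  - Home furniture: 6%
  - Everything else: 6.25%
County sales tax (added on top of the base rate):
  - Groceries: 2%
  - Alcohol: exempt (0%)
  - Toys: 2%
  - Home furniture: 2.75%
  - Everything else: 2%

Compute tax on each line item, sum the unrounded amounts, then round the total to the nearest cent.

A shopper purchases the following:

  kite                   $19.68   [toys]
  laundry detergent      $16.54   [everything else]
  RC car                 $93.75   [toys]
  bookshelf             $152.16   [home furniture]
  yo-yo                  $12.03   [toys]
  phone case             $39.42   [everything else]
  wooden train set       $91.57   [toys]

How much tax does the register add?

$40.18

Kite $19.68: toys → 8.25% + 2% county = 10.25% → $2.0172
Laundry detergent $16.54: everything else → 6.25% + 2% county = 8.25% → $1.36455
RC car $93.75: toys → 8.25% + 2% county = 10.25% → $9.609375
Bookshelf $152.16: home furniture → 6% + 2.75% county = 8.75% → $13.314
Yo-yo $12.03: toys → 8.25% + 2% county = 10.25% → $1.233075
Phone case $39.42: everything else → 6.25% + 2% county = 8.25% → $3.25215
Wooden train set $91.57: toys → 8.25% + 2% county = 10.25% → $9.385925
Unrounded tax sum = $40.176275 → $40.18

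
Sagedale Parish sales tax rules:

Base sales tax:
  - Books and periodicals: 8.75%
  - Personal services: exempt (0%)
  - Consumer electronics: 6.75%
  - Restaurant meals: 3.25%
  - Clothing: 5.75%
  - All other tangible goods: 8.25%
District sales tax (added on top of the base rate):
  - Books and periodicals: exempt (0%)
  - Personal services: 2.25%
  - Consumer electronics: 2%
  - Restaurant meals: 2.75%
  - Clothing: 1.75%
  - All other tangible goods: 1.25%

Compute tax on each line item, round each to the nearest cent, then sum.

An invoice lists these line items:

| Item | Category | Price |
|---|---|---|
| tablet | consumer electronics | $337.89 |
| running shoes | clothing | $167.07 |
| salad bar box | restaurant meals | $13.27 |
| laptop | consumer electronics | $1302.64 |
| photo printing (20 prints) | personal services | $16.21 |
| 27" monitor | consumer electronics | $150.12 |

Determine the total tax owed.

Tablet $337.89: consumer electronics → 6.75% + 2% district = 8.75% → $29.57
Running shoes $167.07: clothing → 5.75% + 1.75% district = 7.5% → $12.53
Salad bar box $13.27: restaurant meals → 3.25% + 2.75% district = 6% → $0.80
Laptop $1302.64: consumer electronics → 6.75% + 2% district = 8.75% → $113.98
Photo printing (20 prints) $16.21: personal services → 0% + 2.25% district = 2.25% → $0.36
27" monitor $150.12: consumer electronics → 6.75% + 2% district = 8.75% → $13.14
Total tax = $29.57 + $12.53 + $0.80 + $113.98 + $0.36 + $13.14 = $170.38

$170.38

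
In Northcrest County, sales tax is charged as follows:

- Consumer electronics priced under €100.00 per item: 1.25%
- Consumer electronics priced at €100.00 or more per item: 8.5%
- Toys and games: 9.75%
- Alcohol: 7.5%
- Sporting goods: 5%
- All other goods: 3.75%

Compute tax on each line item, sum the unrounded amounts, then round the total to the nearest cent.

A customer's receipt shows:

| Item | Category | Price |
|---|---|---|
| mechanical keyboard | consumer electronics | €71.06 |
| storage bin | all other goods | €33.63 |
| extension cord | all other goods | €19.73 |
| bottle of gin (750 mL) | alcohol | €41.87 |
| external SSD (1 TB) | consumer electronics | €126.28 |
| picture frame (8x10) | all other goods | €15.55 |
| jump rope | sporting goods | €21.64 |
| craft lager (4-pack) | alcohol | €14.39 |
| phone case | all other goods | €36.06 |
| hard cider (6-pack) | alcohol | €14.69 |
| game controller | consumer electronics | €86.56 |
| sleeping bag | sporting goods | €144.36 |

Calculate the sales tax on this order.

Mechanical keyboard €71.06: consumer electronics, under €100.00 → 1.25% → €0.88825
Storage bin €33.63: all other goods → 3.75% → €1.261125
Extension cord €19.73: all other goods → 3.75% → €0.739875
Bottle of gin (750 mL) €41.87: alcohol → 7.5% → €3.14025
External SSD (1 TB) €126.28: consumer electronics, €100.00 or more → 8.5% → €10.7338
Picture frame (8x10) €15.55: all other goods → 3.75% → €0.583125
Jump rope €21.64: sporting goods → 5% → €1.082
Craft lager (4-pack) €14.39: alcohol → 7.5% → €1.07925
Phone case €36.06: all other goods → 3.75% → €1.35225
Hard cider (6-pack) €14.69: alcohol → 7.5% → €1.10175
Game controller €86.56: consumer electronics, under €100.00 → 1.25% → €1.082
Sleeping bag €144.36: sporting goods → 5% → €7.218
Unrounded tax sum = €30.261675 → €30.26

€30.26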